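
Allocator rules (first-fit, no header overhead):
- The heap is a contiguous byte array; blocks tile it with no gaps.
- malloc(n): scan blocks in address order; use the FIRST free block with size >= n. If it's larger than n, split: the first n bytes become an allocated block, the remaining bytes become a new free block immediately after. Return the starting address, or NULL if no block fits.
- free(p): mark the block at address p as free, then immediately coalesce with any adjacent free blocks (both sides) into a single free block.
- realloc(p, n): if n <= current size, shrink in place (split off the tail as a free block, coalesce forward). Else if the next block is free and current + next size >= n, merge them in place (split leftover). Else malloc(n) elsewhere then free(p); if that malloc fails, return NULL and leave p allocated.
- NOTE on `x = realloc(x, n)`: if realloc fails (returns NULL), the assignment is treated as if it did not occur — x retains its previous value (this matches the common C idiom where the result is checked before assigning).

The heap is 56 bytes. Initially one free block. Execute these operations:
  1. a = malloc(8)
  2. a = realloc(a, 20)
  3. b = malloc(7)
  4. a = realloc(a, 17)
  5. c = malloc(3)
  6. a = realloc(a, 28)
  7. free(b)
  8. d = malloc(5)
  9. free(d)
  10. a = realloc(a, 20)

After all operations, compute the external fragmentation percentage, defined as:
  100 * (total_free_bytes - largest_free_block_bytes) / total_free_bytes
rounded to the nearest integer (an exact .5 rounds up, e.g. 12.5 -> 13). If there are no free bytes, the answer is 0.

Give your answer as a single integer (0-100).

Answer: 48

Derivation:
Op 1: a = malloc(8) -> a = 0; heap: [0-7 ALLOC][8-55 FREE]
Op 2: a = realloc(a, 20) -> a = 0; heap: [0-19 ALLOC][20-55 FREE]
Op 3: b = malloc(7) -> b = 20; heap: [0-19 ALLOC][20-26 ALLOC][27-55 FREE]
Op 4: a = realloc(a, 17) -> a = 0; heap: [0-16 ALLOC][17-19 FREE][20-26 ALLOC][27-55 FREE]
Op 5: c = malloc(3) -> c = 17; heap: [0-16 ALLOC][17-19 ALLOC][20-26 ALLOC][27-55 FREE]
Op 6: a = realloc(a, 28) -> a = 27; heap: [0-16 FREE][17-19 ALLOC][20-26 ALLOC][27-54 ALLOC][55-55 FREE]
Op 7: free(b) -> (freed b); heap: [0-16 FREE][17-19 ALLOC][20-26 FREE][27-54 ALLOC][55-55 FREE]
Op 8: d = malloc(5) -> d = 0; heap: [0-4 ALLOC][5-16 FREE][17-19 ALLOC][20-26 FREE][27-54 ALLOC][55-55 FREE]
Op 9: free(d) -> (freed d); heap: [0-16 FREE][17-19 ALLOC][20-26 FREE][27-54 ALLOC][55-55 FREE]
Op 10: a = realloc(a, 20) -> a = 27; heap: [0-16 FREE][17-19 ALLOC][20-26 FREE][27-46 ALLOC][47-55 FREE]
Free blocks: [17 7 9] total_free=33 largest=17 -> 100*(33-17)/33 = 1600/33 ≈ 48.485 -> rounds to 48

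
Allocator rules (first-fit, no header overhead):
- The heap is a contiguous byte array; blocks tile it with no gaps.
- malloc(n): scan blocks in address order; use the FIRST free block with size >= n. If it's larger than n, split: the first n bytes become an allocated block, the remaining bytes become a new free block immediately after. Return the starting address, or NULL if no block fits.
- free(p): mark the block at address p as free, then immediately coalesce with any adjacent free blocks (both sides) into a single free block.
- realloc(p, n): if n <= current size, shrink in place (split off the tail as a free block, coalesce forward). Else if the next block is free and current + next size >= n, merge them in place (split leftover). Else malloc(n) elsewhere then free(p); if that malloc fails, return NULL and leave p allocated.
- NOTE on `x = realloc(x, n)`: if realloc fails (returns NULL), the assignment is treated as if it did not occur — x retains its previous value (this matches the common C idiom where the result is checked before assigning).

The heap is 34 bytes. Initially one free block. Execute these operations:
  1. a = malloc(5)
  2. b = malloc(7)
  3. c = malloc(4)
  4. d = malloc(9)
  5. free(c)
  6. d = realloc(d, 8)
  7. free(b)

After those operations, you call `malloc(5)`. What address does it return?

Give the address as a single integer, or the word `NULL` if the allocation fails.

Op 1: a = malloc(5) -> a = 0; heap: [0-4 ALLOC][5-33 FREE]
Op 2: b = malloc(7) -> b = 5; heap: [0-4 ALLOC][5-11 ALLOC][12-33 FREE]
Op 3: c = malloc(4) -> c = 12; heap: [0-4 ALLOC][5-11 ALLOC][12-15 ALLOC][16-33 FREE]
Op 4: d = malloc(9) -> d = 16; heap: [0-4 ALLOC][5-11 ALLOC][12-15 ALLOC][16-24 ALLOC][25-33 FREE]
Op 5: free(c) -> (freed c); heap: [0-4 ALLOC][5-11 ALLOC][12-15 FREE][16-24 ALLOC][25-33 FREE]
Op 6: d = realloc(d, 8) -> d = 16; heap: [0-4 ALLOC][5-11 ALLOC][12-15 FREE][16-23 ALLOC][24-33 FREE]
Op 7: free(b) -> (freed b); heap: [0-4 ALLOC][5-15 FREE][16-23 ALLOC][24-33 FREE]
malloc(5): first-fit scan over [0-4 ALLOC][5-15 FREE][16-23 ALLOC][24-33 FREE] -> 5

Answer: 5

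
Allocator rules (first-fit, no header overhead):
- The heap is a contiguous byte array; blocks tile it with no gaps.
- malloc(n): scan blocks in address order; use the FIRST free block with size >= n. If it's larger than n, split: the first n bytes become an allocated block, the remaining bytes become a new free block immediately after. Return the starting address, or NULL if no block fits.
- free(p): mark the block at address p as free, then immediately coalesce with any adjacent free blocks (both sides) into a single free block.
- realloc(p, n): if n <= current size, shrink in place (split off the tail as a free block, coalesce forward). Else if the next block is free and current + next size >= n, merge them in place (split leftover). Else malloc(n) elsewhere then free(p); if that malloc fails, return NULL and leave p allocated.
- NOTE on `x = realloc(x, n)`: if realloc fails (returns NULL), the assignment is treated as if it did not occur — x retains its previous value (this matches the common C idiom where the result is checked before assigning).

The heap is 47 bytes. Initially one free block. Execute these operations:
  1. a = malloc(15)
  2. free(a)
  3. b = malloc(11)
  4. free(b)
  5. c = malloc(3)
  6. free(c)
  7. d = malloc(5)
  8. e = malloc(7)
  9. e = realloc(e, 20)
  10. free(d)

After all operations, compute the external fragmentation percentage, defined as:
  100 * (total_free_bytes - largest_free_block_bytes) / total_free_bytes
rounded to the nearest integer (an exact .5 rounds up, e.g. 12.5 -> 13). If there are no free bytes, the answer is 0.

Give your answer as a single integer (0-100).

Answer: 19

Derivation:
Op 1: a = malloc(15) -> a = 0; heap: [0-14 ALLOC][15-46 FREE]
Op 2: free(a) -> (freed a); heap: [0-46 FREE]
Op 3: b = malloc(11) -> b = 0; heap: [0-10 ALLOC][11-46 FREE]
Op 4: free(b) -> (freed b); heap: [0-46 FREE]
Op 5: c = malloc(3) -> c = 0; heap: [0-2 ALLOC][3-46 FREE]
Op 6: free(c) -> (freed c); heap: [0-46 FREE]
Op 7: d = malloc(5) -> d = 0; heap: [0-4 ALLOC][5-46 FREE]
Op 8: e = malloc(7) -> e = 5; heap: [0-4 ALLOC][5-11 ALLOC][12-46 FREE]
Op 9: e = realloc(e, 20) -> e = 5; heap: [0-4 ALLOC][5-24 ALLOC][25-46 FREE]
Op 10: free(d) -> (freed d); heap: [0-4 FREE][5-24 ALLOC][25-46 FREE]
Free blocks: [5 22] total_free=27 largest=22 -> 100*(27-22)/27 = 500/27 ≈ 18.519 -> rounds to 19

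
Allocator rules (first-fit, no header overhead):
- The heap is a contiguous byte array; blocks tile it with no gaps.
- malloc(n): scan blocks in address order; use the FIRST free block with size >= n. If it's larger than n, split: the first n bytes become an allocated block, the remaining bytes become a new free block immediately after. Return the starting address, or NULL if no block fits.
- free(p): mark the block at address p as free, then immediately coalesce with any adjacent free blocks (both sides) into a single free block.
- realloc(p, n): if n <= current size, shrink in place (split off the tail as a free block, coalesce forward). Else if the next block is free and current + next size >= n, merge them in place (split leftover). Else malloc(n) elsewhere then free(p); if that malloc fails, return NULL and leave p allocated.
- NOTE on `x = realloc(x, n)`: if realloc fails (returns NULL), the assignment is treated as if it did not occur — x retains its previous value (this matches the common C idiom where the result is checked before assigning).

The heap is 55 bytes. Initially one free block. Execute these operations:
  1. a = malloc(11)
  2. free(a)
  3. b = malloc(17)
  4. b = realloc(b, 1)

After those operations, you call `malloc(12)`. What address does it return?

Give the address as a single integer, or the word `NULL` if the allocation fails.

Answer: 1

Derivation:
Op 1: a = malloc(11) -> a = 0; heap: [0-10 ALLOC][11-54 FREE]
Op 2: free(a) -> (freed a); heap: [0-54 FREE]
Op 3: b = malloc(17) -> b = 0; heap: [0-16 ALLOC][17-54 FREE]
Op 4: b = realloc(b, 1) -> b = 0; heap: [0-0 ALLOC][1-54 FREE]
malloc(12): first-fit scan over [0-0 ALLOC][1-54 FREE] -> 1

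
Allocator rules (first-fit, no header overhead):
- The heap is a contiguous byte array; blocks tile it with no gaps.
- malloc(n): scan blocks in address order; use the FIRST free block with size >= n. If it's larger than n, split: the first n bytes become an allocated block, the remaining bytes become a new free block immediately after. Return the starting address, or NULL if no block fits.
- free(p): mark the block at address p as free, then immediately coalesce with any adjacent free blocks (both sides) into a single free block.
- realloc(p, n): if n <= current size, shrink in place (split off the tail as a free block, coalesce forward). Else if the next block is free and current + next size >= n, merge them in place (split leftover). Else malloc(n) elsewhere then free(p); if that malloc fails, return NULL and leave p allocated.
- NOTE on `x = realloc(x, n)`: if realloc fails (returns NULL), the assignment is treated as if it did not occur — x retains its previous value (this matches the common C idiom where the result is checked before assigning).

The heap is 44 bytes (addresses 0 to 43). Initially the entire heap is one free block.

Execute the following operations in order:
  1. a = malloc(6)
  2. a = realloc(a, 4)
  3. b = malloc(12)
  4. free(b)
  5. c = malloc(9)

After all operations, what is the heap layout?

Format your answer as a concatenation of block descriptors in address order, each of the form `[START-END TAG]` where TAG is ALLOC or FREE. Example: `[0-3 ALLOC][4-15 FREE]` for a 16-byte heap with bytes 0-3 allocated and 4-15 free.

Op 1: a = malloc(6) -> a = 0; heap: [0-5 ALLOC][6-43 FREE]
Op 2: a = realloc(a, 4) -> a = 0; heap: [0-3 ALLOC][4-43 FREE]
Op 3: b = malloc(12) -> b = 4; heap: [0-3 ALLOC][4-15 ALLOC][16-43 FREE]
Op 4: free(b) -> (freed b); heap: [0-3 ALLOC][4-43 FREE]
Op 5: c = malloc(9) -> c = 4; heap: [0-3 ALLOC][4-12 ALLOC][13-43 FREE]

Answer: [0-3 ALLOC][4-12 ALLOC][13-43 FREE]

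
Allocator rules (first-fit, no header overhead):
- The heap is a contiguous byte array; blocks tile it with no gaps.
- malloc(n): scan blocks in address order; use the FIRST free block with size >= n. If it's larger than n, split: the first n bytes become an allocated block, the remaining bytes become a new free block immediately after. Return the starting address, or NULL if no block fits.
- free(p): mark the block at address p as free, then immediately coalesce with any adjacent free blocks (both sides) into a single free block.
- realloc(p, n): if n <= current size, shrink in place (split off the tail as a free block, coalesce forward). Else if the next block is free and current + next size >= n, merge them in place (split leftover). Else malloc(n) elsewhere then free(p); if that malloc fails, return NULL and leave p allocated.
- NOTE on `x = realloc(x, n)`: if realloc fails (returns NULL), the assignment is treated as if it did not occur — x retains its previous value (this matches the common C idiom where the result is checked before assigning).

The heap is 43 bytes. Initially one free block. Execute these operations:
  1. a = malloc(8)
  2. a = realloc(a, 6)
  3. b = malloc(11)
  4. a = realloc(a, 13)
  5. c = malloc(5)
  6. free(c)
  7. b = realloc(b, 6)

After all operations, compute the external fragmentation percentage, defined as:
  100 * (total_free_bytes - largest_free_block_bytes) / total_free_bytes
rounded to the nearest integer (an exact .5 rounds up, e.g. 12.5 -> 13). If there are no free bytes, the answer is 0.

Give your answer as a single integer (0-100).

Answer: 46

Derivation:
Op 1: a = malloc(8) -> a = 0; heap: [0-7 ALLOC][8-42 FREE]
Op 2: a = realloc(a, 6) -> a = 0; heap: [0-5 ALLOC][6-42 FREE]
Op 3: b = malloc(11) -> b = 6; heap: [0-5 ALLOC][6-16 ALLOC][17-42 FREE]
Op 4: a = realloc(a, 13) -> a = 17; heap: [0-5 FREE][6-16 ALLOC][17-29 ALLOC][30-42 FREE]
Op 5: c = malloc(5) -> c = 0; heap: [0-4 ALLOC][5-5 FREE][6-16 ALLOC][17-29 ALLOC][30-42 FREE]
Op 6: free(c) -> (freed c); heap: [0-5 FREE][6-16 ALLOC][17-29 ALLOC][30-42 FREE]
Op 7: b = realloc(b, 6) -> b = 6; heap: [0-5 FREE][6-11 ALLOC][12-16 FREE][17-29 ALLOC][30-42 FREE]
Free blocks: [6 5 13] total_free=24 largest=13 -> 100*(24-13)/24 = 1100/24 ≈ 45.833 -> rounds to 46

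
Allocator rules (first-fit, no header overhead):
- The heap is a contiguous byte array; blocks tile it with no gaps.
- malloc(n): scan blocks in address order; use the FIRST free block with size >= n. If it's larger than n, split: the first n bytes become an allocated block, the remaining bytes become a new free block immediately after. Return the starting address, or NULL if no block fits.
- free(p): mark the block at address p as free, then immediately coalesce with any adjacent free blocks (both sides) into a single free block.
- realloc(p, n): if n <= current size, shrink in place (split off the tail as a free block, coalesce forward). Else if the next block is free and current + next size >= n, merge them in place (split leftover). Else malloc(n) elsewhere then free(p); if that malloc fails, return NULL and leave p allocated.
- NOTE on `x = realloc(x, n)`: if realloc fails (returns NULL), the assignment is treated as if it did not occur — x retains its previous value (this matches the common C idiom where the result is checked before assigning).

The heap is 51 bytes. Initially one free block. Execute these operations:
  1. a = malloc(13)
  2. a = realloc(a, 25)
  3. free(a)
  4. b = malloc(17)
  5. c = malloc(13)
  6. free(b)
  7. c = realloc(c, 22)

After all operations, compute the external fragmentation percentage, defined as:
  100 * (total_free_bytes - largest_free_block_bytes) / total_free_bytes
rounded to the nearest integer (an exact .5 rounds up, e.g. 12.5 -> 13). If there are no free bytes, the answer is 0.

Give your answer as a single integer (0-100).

Answer: 41

Derivation:
Op 1: a = malloc(13) -> a = 0; heap: [0-12 ALLOC][13-50 FREE]
Op 2: a = realloc(a, 25) -> a = 0; heap: [0-24 ALLOC][25-50 FREE]
Op 3: free(a) -> (freed a); heap: [0-50 FREE]
Op 4: b = malloc(17) -> b = 0; heap: [0-16 ALLOC][17-50 FREE]
Op 5: c = malloc(13) -> c = 17; heap: [0-16 ALLOC][17-29 ALLOC][30-50 FREE]
Op 6: free(b) -> (freed b); heap: [0-16 FREE][17-29 ALLOC][30-50 FREE]
Op 7: c = realloc(c, 22) -> c = 17; heap: [0-16 FREE][17-38 ALLOC][39-50 FREE]
Free blocks: [17 12] total_free=29 largest=17 -> 100*(29-17)/29 = 1200/29 ≈ 41.379 -> rounds to 41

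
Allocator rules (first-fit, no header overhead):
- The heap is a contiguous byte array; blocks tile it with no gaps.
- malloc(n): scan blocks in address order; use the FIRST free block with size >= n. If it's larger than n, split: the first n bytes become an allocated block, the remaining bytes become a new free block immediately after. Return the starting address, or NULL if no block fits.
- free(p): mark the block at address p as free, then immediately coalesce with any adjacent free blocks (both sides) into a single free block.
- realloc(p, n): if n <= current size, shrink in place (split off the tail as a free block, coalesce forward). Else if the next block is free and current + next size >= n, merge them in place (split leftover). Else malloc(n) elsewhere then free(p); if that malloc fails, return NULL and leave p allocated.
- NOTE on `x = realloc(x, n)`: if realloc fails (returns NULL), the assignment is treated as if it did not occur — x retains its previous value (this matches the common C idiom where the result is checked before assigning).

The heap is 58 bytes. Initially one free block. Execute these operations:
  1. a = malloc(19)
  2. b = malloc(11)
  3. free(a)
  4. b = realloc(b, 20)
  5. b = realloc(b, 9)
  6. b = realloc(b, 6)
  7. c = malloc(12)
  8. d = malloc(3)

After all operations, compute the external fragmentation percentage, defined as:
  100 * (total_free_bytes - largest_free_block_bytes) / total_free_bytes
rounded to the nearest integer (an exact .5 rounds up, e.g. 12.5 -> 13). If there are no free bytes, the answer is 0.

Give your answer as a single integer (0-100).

Op 1: a = malloc(19) -> a = 0; heap: [0-18 ALLOC][19-57 FREE]
Op 2: b = malloc(11) -> b = 19; heap: [0-18 ALLOC][19-29 ALLOC][30-57 FREE]
Op 3: free(a) -> (freed a); heap: [0-18 FREE][19-29 ALLOC][30-57 FREE]
Op 4: b = realloc(b, 20) -> b = 19; heap: [0-18 FREE][19-38 ALLOC][39-57 FREE]
Op 5: b = realloc(b, 9) -> b = 19; heap: [0-18 FREE][19-27 ALLOC][28-57 FREE]
Op 6: b = realloc(b, 6) -> b = 19; heap: [0-18 FREE][19-24 ALLOC][25-57 FREE]
Op 7: c = malloc(12) -> c = 0; heap: [0-11 ALLOC][12-18 FREE][19-24 ALLOC][25-57 FREE]
Op 8: d = malloc(3) -> d = 12; heap: [0-11 ALLOC][12-14 ALLOC][15-18 FREE][19-24 ALLOC][25-57 FREE]
Free blocks: [4 33] total_free=37 largest=33 -> 100*(37-33)/37 = 400/37 ≈ 10.811 -> rounds to 11

Answer: 11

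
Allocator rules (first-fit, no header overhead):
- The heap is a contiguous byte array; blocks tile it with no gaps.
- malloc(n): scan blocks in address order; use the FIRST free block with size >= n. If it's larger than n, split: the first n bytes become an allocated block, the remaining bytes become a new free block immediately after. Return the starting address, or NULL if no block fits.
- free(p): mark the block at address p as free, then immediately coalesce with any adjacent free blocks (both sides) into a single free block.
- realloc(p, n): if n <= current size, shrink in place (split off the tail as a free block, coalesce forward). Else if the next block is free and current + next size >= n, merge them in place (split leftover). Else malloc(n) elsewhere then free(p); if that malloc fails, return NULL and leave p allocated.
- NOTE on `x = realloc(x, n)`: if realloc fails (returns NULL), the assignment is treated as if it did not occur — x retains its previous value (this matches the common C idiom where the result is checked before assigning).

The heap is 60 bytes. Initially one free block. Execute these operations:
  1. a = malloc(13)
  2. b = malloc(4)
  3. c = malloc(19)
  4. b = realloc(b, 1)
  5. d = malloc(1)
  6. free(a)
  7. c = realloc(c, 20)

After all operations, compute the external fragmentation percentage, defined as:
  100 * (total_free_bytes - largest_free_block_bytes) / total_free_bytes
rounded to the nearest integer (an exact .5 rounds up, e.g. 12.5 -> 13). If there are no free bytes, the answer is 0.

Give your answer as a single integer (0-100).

Op 1: a = malloc(13) -> a = 0; heap: [0-12 ALLOC][13-59 FREE]
Op 2: b = malloc(4) -> b = 13; heap: [0-12 ALLOC][13-16 ALLOC][17-59 FREE]
Op 3: c = malloc(19) -> c = 17; heap: [0-12 ALLOC][13-16 ALLOC][17-35 ALLOC][36-59 FREE]
Op 4: b = realloc(b, 1) -> b = 13; heap: [0-12 ALLOC][13-13 ALLOC][14-16 FREE][17-35 ALLOC][36-59 FREE]
Op 5: d = malloc(1) -> d = 14; heap: [0-12 ALLOC][13-13 ALLOC][14-14 ALLOC][15-16 FREE][17-35 ALLOC][36-59 FREE]
Op 6: free(a) -> (freed a); heap: [0-12 FREE][13-13 ALLOC][14-14 ALLOC][15-16 FREE][17-35 ALLOC][36-59 FREE]
Op 7: c = realloc(c, 20) -> c = 17; heap: [0-12 FREE][13-13 ALLOC][14-14 ALLOC][15-16 FREE][17-36 ALLOC][37-59 FREE]
Free blocks: [13 2 23] total_free=38 largest=23 -> 100*(38-23)/38 = 1500/38 ≈ 39.474 -> rounds to 39

Answer: 39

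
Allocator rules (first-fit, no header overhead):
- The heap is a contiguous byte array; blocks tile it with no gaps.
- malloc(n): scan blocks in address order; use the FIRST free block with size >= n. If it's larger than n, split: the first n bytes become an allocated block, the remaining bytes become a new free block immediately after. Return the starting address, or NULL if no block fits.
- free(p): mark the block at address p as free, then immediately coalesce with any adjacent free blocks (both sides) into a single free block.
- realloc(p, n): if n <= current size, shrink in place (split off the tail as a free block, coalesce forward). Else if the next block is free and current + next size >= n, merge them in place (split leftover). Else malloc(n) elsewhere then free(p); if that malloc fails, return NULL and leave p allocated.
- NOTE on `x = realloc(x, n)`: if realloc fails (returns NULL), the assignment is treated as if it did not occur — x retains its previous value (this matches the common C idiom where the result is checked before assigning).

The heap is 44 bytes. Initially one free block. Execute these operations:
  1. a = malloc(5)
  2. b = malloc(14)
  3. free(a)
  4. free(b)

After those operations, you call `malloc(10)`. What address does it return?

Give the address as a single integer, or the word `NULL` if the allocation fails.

Answer: 0

Derivation:
Op 1: a = malloc(5) -> a = 0; heap: [0-4 ALLOC][5-43 FREE]
Op 2: b = malloc(14) -> b = 5; heap: [0-4 ALLOC][5-18 ALLOC][19-43 FREE]
Op 3: free(a) -> (freed a); heap: [0-4 FREE][5-18 ALLOC][19-43 FREE]
Op 4: free(b) -> (freed b); heap: [0-43 FREE]
malloc(10): first-fit scan over [0-43 FREE] -> 0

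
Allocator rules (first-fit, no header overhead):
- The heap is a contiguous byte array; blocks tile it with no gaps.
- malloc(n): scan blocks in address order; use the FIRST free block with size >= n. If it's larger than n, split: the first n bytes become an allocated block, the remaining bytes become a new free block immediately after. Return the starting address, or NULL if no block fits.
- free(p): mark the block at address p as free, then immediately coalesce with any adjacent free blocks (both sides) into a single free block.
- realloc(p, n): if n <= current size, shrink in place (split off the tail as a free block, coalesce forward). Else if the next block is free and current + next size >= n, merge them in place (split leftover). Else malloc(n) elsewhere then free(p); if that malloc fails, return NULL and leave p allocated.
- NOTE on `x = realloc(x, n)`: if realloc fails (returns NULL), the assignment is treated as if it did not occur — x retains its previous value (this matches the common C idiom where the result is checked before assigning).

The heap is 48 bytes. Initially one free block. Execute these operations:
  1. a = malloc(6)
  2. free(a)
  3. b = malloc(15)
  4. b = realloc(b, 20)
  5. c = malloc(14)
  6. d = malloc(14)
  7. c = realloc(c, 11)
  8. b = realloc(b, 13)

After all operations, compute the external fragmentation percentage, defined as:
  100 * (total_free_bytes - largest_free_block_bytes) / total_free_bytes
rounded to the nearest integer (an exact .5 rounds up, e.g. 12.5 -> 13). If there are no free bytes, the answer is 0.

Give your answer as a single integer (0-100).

Op 1: a = malloc(6) -> a = 0; heap: [0-5 ALLOC][6-47 FREE]
Op 2: free(a) -> (freed a); heap: [0-47 FREE]
Op 3: b = malloc(15) -> b = 0; heap: [0-14 ALLOC][15-47 FREE]
Op 4: b = realloc(b, 20) -> b = 0; heap: [0-19 ALLOC][20-47 FREE]
Op 5: c = malloc(14) -> c = 20; heap: [0-19 ALLOC][20-33 ALLOC][34-47 FREE]
Op 6: d = malloc(14) -> d = 34; heap: [0-19 ALLOC][20-33 ALLOC][34-47 ALLOC]
Op 7: c = realloc(c, 11) -> c = 20; heap: [0-19 ALLOC][20-30 ALLOC][31-33 FREE][34-47 ALLOC]
Op 8: b = realloc(b, 13) -> b = 0; heap: [0-12 ALLOC][13-19 FREE][20-30 ALLOC][31-33 FREE][34-47 ALLOC]
Free blocks: [7 3] total_free=10 largest=7 -> 100*(10-7)/10 = 300/10 = 30

Answer: 30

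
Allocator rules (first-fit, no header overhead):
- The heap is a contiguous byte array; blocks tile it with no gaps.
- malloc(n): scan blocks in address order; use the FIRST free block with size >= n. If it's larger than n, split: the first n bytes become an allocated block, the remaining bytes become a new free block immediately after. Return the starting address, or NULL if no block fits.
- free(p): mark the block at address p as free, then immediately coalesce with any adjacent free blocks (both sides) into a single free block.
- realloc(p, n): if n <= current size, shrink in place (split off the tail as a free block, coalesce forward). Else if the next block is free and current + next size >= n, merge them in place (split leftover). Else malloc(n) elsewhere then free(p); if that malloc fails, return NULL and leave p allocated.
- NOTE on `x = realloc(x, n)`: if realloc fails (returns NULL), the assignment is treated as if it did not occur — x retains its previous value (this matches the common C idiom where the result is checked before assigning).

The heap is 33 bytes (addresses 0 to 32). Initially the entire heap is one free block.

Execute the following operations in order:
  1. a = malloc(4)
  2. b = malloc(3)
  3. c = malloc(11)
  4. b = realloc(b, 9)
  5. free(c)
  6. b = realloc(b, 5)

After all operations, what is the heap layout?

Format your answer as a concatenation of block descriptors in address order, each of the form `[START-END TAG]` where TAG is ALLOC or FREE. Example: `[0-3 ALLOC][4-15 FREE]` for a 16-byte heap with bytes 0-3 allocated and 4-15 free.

Answer: [0-3 ALLOC][4-17 FREE][18-22 ALLOC][23-32 FREE]

Derivation:
Op 1: a = malloc(4) -> a = 0; heap: [0-3 ALLOC][4-32 FREE]
Op 2: b = malloc(3) -> b = 4; heap: [0-3 ALLOC][4-6 ALLOC][7-32 FREE]
Op 3: c = malloc(11) -> c = 7; heap: [0-3 ALLOC][4-6 ALLOC][7-17 ALLOC][18-32 FREE]
Op 4: b = realloc(b, 9) -> b = 18; heap: [0-3 ALLOC][4-6 FREE][7-17 ALLOC][18-26 ALLOC][27-32 FREE]
Op 5: free(c) -> (freed c); heap: [0-3 ALLOC][4-17 FREE][18-26 ALLOC][27-32 FREE]
Op 6: b = realloc(b, 5) -> b = 18; heap: [0-3 ALLOC][4-17 FREE][18-22 ALLOC][23-32 FREE]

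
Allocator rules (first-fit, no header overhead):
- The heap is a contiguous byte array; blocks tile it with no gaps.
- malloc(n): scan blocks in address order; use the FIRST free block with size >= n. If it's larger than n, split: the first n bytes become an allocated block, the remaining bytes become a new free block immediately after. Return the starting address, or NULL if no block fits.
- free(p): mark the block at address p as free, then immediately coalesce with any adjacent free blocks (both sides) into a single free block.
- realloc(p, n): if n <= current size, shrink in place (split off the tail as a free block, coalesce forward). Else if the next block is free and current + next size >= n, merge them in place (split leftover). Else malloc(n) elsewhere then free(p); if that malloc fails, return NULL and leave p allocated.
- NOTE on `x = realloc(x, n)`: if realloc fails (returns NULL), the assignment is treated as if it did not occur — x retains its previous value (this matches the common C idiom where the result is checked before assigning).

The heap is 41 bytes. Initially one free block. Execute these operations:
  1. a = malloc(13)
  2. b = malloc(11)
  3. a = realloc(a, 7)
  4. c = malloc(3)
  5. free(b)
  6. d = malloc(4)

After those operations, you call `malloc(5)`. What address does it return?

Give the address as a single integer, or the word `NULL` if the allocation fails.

Answer: 14

Derivation:
Op 1: a = malloc(13) -> a = 0; heap: [0-12 ALLOC][13-40 FREE]
Op 2: b = malloc(11) -> b = 13; heap: [0-12 ALLOC][13-23 ALLOC][24-40 FREE]
Op 3: a = realloc(a, 7) -> a = 0; heap: [0-6 ALLOC][7-12 FREE][13-23 ALLOC][24-40 FREE]
Op 4: c = malloc(3) -> c = 7; heap: [0-6 ALLOC][7-9 ALLOC][10-12 FREE][13-23 ALLOC][24-40 FREE]
Op 5: free(b) -> (freed b); heap: [0-6 ALLOC][7-9 ALLOC][10-40 FREE]
Op 6: d = malloc(4) -> d = 10; heap: [0-6 ALLOC][7-9 ALLOC][10-13 ALLOC][14-40 FREE]
malloc(5): first-fit scan over [0-6 ALLOC][7-9 ALLOC][10-13 ALLOC][14-40 FREE] -> 14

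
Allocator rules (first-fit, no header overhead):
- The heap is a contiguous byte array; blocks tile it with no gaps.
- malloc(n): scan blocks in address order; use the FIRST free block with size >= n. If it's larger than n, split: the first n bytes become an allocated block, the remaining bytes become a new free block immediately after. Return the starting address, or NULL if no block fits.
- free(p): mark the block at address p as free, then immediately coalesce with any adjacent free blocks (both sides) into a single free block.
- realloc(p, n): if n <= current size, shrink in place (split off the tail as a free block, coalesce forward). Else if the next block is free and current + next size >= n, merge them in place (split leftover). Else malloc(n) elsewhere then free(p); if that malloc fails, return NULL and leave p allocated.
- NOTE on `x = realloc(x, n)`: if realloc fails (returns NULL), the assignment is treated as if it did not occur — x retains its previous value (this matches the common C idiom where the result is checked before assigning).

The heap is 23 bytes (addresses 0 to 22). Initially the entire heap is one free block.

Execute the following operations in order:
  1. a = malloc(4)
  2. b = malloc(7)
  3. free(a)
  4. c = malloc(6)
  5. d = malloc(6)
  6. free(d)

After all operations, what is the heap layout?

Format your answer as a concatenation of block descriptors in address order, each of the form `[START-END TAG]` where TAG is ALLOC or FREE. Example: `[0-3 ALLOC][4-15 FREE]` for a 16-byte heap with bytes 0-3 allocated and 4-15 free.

Op 1: a = malloc(4) -> a = 0; heap: [0-3 ALLOC][4-22 FREE]
Op 2: b = malloc(7) -> b = 4; heap: [0-3 ALLOC][4-10 ALLOC][11-22 FREE]
Op 3: free(a) -> (freed a); heap: [0-3 FREE][4-10 ALLOC][11-22 FREE]
Op 4: c = malloc(6) -> c = 11; heap: [0-3 FREE][4-10 ALLOC][11-16 ALLOC][17-22 FREE]
Op 5: d = malloc(6) -> d = 17; heap: [0-3 FREE][4-10 ALLOC][11-16 ALLOC][17-22 ALLOC]
Op 6: free(d) -> (freed d); heap: [0-3 FREE][4-10 ALLOC][11-16 ALLOC][17-22 FREE]

Answer: [0-3 FREE][4-10 ALLOC][11-16 ALLOC][17-22 FREE]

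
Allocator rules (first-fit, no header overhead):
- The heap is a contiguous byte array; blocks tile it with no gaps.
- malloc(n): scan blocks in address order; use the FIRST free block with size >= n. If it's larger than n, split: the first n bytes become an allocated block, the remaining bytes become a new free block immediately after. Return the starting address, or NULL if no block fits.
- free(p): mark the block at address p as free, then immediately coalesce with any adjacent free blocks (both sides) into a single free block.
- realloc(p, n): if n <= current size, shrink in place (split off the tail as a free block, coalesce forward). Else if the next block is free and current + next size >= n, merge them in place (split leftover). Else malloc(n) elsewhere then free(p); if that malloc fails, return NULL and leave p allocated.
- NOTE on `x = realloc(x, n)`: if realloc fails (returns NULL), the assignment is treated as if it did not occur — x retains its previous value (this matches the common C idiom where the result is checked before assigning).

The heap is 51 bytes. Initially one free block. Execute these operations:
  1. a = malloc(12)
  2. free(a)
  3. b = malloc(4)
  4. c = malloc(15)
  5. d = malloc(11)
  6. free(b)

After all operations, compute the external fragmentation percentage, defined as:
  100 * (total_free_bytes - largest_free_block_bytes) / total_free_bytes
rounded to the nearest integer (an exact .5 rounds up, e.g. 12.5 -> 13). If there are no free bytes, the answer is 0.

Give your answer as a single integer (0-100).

Answer: 16

Derivation:
Op 1: a = malloc(12) -> a = 0; heap: [0-11 ALLOC][12-50 FREE]
Op 2: free(a) -> (freed a); heap: [0-50 FREE]
Op 3: b = malloc(4) -> b = 0; heap: [0-3 ALLOC][4-50 FREE]
Op 4: c = malloc(15) -> c = 4; heap: [0-3 ALLOC][4-18 ALLOC][19-50 FREE]
Op 5: d = malloc(11) -> d = 19; heap: [0-3 ALLOC][4-18 ALLOC][19-29 ALLOC][30-50 FREE]
Op 6: free(b) -> (freed b); heap: [0-3 FREE][4-18 ALLOC][19-29 ALLOC][30-50 FREE]
Free blocks: [4 21] total_free=25 largest=21 -> 100*(25-21)/25 = 400/25 = 16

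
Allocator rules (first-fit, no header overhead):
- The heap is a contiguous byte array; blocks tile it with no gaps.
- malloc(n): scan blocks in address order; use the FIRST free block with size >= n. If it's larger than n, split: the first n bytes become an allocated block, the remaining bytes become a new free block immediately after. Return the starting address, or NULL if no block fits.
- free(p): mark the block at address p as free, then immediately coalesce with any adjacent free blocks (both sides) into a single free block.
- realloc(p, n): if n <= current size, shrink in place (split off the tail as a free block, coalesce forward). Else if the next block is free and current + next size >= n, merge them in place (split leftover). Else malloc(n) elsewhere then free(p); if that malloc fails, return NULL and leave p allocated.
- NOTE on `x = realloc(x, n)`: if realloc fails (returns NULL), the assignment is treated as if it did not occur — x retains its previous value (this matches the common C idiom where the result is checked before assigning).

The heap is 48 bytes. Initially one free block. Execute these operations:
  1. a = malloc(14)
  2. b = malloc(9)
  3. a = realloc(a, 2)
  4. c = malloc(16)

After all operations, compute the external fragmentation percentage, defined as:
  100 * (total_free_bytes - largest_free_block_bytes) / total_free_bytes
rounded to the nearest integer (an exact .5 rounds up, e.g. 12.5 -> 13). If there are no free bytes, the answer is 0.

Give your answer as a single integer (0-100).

Answer: 43

Derivation:
Op 1: a = malloc(14) -> a = 0; heap: [0-13 ALLOC][14-47 FREE]
Op 2: b = malloc(9) -> b = 14; heap: [0-13 ALLOC][14-22 ALLOC][23-47 FREE]
Op 3: a = realloc(a, 2) -> a = 0; heap: [0-1 ALLOC][2-13 FREE][14-22 ALLOC][23-47 FREE]
Op 4: c = malloc(16) -> c = 23; heap: [0-1 ALLOC][2-13 FREE][14-22 ALLOC][23-38 ALLOC][39-47 FREE]
Free blocks: [12 9] total_free=21 largest=12 -> 100*(21-12)/21 = 900/21 ≈ 42.857 -> rounds to 43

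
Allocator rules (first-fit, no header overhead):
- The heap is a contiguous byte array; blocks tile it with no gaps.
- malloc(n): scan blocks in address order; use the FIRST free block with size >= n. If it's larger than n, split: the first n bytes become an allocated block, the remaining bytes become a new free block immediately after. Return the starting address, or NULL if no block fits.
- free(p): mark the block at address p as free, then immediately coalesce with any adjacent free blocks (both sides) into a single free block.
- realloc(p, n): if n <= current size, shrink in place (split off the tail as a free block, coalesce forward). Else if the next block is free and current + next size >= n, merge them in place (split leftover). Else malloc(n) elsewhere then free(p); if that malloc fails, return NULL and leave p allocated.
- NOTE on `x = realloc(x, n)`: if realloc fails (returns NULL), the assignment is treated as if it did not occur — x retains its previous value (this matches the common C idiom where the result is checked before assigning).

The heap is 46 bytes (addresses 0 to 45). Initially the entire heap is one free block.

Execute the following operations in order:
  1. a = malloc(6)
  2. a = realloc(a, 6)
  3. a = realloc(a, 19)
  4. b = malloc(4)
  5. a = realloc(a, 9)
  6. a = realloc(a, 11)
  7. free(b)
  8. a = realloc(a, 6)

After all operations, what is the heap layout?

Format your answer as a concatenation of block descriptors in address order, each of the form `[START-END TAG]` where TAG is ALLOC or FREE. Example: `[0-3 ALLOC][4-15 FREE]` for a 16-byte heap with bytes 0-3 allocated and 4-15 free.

Answer: [0-5 ALLOC][6-45 FREE]

Derivation:
Op 1: a = malloc(6) -> a = 0; heap: [0-5 ALLOC][6-45 FREE]
Op 2: a = realloc(a, 6) -> a = 0; heap: [0-5 ALLOC][6-45 FREE]
Op 3: a = realloc(a, 19) -> a = 0; heap: [0-18 ALLOC][19-45 FREE]
Op 4: b = malloc(4) -> b = 19; heap: [0-18 ALLOC][19-22 ALLOC][23-45 FREE]
Op 5: a = realloc(a, 9) -> a = 0; heap: [0-8 ALLOC][9-18 FREE][19-22 ALLOC][23-45 FREE]
Op 6: a = realloc(a, 11) -> a = 0; heap: [0-10 ALLOC][11-18 FREE][19-22 ALLOC][23-45 FREE]
Op 7: free(b) -> (freed b); heap: [0-10 ALLOC][11-45 FREE]
Op 8: a = realloc(a, 6) -> a = 0; heap: [0-5 ALLOC][6-45 FREE]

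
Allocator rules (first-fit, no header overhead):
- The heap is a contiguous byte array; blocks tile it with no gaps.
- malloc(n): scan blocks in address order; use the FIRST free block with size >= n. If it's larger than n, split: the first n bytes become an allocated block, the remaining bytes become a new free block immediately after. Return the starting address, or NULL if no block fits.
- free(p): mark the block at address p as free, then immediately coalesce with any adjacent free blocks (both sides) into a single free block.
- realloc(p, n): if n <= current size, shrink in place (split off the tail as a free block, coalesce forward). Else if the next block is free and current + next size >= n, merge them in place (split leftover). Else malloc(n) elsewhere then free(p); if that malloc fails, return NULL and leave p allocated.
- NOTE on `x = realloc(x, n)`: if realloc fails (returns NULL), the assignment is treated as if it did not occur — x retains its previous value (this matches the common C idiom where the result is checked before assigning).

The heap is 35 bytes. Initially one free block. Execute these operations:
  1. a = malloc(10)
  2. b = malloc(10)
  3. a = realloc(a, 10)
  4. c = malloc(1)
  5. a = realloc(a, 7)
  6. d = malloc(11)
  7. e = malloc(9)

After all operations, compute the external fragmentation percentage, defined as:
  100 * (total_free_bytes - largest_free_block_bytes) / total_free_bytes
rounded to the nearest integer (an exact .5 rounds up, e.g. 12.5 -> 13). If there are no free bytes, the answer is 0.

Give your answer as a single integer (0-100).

Answer: 50

Derivation:
Op 1: a = malloc(10) -> a = 0; heap: [0-9 ALLOC][10-34 FREE]
Op 2: b = malloc(10) -> b = 10; heap: [0-9 ALLOC][10-19 ALLOC][20-34 FREE]
Op 3: a = realloc(a, 10) -> a = 0; heap: [0-9 ALLOC][10-19 ALLOC][20-34 FREE]
Op 4: c = malloc(1) -> c = 20; heap: [0-9 ALLOC][10-19 ALLOC][20-20 ALLOC][21-34 FREE]
Op 5: a = realloc(a, 7) -> a = 0; heap: [0-6 ALLOC][7-9 FREE][10-19 ALLOC][20-20 ALLOC][21-34 FREE]
Op 6: d = malloc(11) -> d = 21; heap: [0-6 ALLOC][7-9 FREE][10-19 ALLOC][20-20 ALLOC][21-31 ALLOC][32-34 FREE]
Op 7: e = malloc(9) -> e = NULL; heap: [0-6 ALLOC][7-9 FREE][10-19 ALLOC][20-20 ALLOC][21-31 ALLOC][32-34 FREE]
Free blocks: [3 3] total_free=6 largest=3 -> 100*(6-3)/6 = 300/6 = 50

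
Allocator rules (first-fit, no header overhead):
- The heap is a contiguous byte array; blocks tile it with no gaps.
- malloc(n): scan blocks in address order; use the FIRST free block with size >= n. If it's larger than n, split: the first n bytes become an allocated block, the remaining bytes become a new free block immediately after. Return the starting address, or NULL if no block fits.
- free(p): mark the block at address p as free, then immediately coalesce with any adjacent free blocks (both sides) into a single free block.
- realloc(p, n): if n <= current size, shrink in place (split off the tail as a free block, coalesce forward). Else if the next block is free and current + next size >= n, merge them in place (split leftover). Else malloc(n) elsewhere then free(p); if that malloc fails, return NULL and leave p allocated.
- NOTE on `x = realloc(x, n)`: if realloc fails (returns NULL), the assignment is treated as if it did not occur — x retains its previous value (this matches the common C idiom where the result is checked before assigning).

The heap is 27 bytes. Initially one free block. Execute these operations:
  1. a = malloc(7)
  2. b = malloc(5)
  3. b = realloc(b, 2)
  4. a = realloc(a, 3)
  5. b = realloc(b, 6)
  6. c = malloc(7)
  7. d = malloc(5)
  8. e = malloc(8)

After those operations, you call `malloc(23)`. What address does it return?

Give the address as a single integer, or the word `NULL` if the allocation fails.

Op 1: a = malloc(7) -> a = 0; heap: [0-6 ALLOC][7-26 FREE]
Op 2: b = malloc(5) -> b = 7; heap: [0-6 ALLOC][7-11 ALLOC][12-26 FREE]
Op 3: b = realloc(b, 2) -> b = 7; heap: [0-6 ALLOC][7-8 ALLOC][9-26 FREE]
Op 4: a = realloc(a, 3) -> a = 0; heap: [0-2 ALLOC][3-6 FREE][7-8 ALLOC][9-26 FREE]
Op 5: b = realloc(b, 6) -> b = 7; heap: [0-2 ALLOC][3-6 FREE][7-12 ALLOC][13-26 FREE]
Op 6: c = malloc(7) -> c = 13; heap: [0-2 ALLOC][3-6 FREE][7-12 ALLOC][13-19 ALLOC][20-26 FREE]
Op 7: d = malloc(5) -> d = 20; heap: [0-2 ALLOC][3-6 FREE][7-12 ALLOC][13-19 ALLOC][20-24 ALLOC][25-26 FREE]
Op 8: e = malloc(8) -> e = NULL; heap: [0-2 ALLOC][3-6 FREE][7-12 ALLOC][13-19 ALLOC][20-24 ALLOC][25-26 FREE]
malloc(23): first-fit scan over [0-2 ALLOC][3-6 FREE][7-12 ALLOC][13-19 ALLOC][20-24 ALLOC][25-26 FREE] -> NULL

Answer: NULL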